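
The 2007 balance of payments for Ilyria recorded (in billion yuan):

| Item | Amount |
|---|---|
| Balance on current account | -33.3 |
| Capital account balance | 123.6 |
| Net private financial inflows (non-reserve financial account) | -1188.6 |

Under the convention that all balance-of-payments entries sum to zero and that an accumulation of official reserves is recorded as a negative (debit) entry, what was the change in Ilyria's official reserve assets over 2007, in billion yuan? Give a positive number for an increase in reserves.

-1098.3

Official reserve transactions balance = -((-33.3) + 123.6 + (-1188.6)) = 1098.3
An accumulation of reserves is recorded as a debit (negative entry), so the change in the stock of reserves is the negative of that balance.
Change in official reserves = -(1098.3) = -1098.3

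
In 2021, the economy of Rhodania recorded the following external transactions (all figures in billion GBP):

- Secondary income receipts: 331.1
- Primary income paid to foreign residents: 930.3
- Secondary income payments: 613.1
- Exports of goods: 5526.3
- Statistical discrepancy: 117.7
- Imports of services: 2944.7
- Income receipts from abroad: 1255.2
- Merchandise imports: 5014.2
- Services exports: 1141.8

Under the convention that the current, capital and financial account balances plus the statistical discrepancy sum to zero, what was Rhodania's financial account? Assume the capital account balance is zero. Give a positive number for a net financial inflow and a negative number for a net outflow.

1130.2

Goods balance = 5526.3 - 5014.2 = 512.1
Services balance = 1141.8 - 2944.7 = -1802.9
Trade balance (goods + services) = 512.1 + (-1802.9) = -1290.8
Net primary income = 1255.2 - 930.3 = 324.9
Net secondary income = 331.1 - 613.1 = -282.0
Current account = -1290.8 + 324.9 + (-282.0) = -1247.9
Financial account = -(-1247.9 + 117.7) = 1130.2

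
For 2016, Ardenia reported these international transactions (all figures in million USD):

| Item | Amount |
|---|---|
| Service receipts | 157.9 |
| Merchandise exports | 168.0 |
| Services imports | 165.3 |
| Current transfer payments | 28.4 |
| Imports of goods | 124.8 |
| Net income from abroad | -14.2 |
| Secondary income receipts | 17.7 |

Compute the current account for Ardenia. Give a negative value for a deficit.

10.9

Goods balance = 168.0 - 124.8 = 43.2
Services balance = 157.9 - 165.3 = -7.4
Trade balance (goods + services) = 43.2 + (-7.4) = 35.8
Net primary income = -14.2
Net secondary income = 17.7 - 28.4 = -10.7
Current account = 35.8 + (-14.2) + (-10.7) = 10.9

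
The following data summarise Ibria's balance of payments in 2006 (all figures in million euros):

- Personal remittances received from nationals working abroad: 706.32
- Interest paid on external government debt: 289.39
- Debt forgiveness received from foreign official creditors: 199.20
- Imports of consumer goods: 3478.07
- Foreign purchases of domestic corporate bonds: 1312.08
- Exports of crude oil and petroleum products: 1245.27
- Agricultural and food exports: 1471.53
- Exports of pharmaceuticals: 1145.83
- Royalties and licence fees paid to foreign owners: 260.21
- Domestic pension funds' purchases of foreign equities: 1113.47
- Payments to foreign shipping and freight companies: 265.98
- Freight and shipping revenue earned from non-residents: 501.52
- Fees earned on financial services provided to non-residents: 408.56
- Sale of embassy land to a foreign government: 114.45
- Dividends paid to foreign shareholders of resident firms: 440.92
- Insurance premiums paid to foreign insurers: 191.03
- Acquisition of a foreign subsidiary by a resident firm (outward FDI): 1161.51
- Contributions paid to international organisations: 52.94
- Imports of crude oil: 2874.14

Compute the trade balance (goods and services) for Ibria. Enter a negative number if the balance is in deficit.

Goods: -3478.07 + 1471.53 + 1145.83 - 2874.14 + 1245.27 = -2489.58
Services: -191.03 - 265.98 + 501.52 + 408.56 - 260.21 = 192.86
Trade balance = -2489.58 + 192.86 = -2296.72
(Excluded from the trade balance — secondary income: personal remittances received from nationals working abroad 706.32, contributions paid to international organisations 52.94; primary income: interest paid on external government debt 289.39, dividends paid to foreign shareholders of resident firms 440.92; capital account: debt forgiveness received from foreign official creditors 199.20, sale of embassy land to a foreign government 114.45; financial account: foreign purchases of domestic corporate bonds 1312.08, domestic pension funds' purchases of foreign equities 1113.47, acquisition of a foreign subsidiary by a resident firm (outward FDI) 1161.51.)

-2296.72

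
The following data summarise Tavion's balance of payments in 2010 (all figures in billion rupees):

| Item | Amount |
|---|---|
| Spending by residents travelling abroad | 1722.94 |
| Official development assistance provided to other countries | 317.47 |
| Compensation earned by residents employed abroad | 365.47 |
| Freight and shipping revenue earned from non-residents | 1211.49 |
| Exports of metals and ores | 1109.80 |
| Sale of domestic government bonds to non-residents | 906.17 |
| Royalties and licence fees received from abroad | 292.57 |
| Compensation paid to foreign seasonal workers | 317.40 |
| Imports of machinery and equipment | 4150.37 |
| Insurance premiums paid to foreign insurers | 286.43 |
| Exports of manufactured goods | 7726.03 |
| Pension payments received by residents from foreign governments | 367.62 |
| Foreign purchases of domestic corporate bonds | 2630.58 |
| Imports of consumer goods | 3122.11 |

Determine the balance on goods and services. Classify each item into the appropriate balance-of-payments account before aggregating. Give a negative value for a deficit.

Goods: 1109.80 - 3122.11 + 7726.03 - 4150.37 = 1563.35
Services: 1211.49 + 292.57 - 286.43 - 1722.94 = -505.31
Trade balance = 1563.35 + (-505.31) = 1058.04
(Excluded from the trade balance — secondary income: official development assistance provided to other countries 317.47, pension payments received by residents from foreign governments 367.62; primary income: compensation earned by residents employed abroad 365.47, compensation paid to foreign seasonal workers 317.40; financial account: sale of domestic government bonds to non-residents 906.17, foreign purchases of domestic corporate bonds 2630.58.)

1058.04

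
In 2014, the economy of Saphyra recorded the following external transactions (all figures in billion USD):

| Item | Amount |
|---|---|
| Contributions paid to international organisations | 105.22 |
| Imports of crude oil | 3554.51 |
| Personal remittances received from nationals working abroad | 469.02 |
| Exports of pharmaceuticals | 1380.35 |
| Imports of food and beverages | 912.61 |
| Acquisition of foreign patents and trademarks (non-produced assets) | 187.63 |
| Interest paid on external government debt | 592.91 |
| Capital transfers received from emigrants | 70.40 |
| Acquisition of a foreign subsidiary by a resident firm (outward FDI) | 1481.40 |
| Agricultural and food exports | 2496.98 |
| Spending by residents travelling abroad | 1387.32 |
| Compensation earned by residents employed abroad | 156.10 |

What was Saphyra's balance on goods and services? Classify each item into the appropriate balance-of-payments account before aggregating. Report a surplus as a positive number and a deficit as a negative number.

Goods: -3554.51 - 912.61 + 2496.98 + 1380.35 = -589.79
Services: -1387.32
Trade balance = -589.79 + (-1387.32) = -1977.11
(Excluded from the trade balance — secondary income: contributions paid to international organisations 105.22, personal remittances received from nationals working abroad 469.02; capital account: acquisition of foreign patents and trademarks (non-produced assets) 187.63, capital transfers received from emigrants 70.40; primary income: interest paid on external government debt 592.91, compensation earned by residents employed abroad 156.10; financial account: acquisition of a foreign subsidiary by a resident firm (outward FDI) 1481.40.)

-1977.11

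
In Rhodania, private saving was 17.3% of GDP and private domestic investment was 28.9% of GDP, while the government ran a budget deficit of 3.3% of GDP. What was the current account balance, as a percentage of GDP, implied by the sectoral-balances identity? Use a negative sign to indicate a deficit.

By the sectoral-balances identity, CA = (S_private - I) + (T - G).
Private balance = 17.3 - 28.9 = -11.6
Government balance (T - G) = -3.3
CA = -11.6 + (-3.3) = -14.9

-14.9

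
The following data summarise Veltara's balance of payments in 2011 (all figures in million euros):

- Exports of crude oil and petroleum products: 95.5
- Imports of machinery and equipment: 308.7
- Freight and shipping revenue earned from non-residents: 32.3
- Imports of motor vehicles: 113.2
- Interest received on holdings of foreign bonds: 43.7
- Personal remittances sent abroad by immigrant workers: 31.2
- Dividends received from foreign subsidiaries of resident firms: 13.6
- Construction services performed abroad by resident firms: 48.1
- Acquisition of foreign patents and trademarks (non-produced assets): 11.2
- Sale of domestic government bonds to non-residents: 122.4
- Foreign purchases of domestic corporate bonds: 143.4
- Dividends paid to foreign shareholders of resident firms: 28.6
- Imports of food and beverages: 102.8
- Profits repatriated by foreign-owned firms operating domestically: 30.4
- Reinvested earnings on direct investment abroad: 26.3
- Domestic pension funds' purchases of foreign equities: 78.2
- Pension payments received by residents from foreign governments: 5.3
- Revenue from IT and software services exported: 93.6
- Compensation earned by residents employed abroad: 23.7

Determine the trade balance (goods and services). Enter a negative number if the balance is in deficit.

-255.2

Goods: 95.5 - 102.8 - 113.2 - 308.7 = -429.2
Services: 93.6 + 32.3 + 48.1 = 174.0
Trade balance = -429.2 + 174.0 = -255.2
(Excluded from the trade balance — primary income: interest received on holdings of foreign bonds 43.7, dividends received from foreign subsidiaries of resident firms 13.6, dividends paid to foreign shareholders of resident firms 28.6, profits repatriated by foreign-owned firms operating domestically 30.4, reinvested earnings on direct investment abroad 26.3, compensation earned by residents employed abroad 23.7; secondary income: personal remittances sent abroad by immigrant workers 31.2, pension payments received by residents from foreign governments 5.3; capital account: acquisition of foreign patents and trademarks (non-produced assets) 11.2; financial account: sale of domestic government bonds to non-residents 122.4, foreign purchases of domestic corporate bonds 143.4, domestic pension funds' purchases of foreign equities 78.2.)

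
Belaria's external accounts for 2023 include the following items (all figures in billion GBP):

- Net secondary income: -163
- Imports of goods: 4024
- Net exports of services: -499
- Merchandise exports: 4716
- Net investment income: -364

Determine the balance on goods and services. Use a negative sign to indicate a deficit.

Goods balance = 4716 - 4024 = 692
Services balance = -499
Trade balance (goods + services) = 692 + (-499) = 193

193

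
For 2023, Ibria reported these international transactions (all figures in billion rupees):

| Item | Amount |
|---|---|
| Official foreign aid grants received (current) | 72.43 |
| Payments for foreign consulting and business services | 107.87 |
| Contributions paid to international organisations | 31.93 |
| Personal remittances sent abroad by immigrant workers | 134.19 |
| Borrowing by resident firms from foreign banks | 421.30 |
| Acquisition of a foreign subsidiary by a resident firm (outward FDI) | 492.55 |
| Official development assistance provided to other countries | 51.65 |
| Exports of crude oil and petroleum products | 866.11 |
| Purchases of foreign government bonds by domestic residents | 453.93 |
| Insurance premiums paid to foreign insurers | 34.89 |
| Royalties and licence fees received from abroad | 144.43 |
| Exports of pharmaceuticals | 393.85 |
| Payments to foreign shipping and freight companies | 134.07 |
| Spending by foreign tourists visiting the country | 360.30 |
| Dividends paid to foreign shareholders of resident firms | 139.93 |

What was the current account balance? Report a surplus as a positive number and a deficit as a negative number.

Goods: 866.11 + 393.85 = 1259.96
Services: -134.07 + 360.30 - 107.87 - 34.89 + 144.43 = 227.90
Primary income: -139.93
Secondary income: -31.93 + 72.43 - 51.65 - 134.19 = -145.34
Current account = 1259.96 + 227.90 + (-139.93) + (-145.34) = 1202.59
(Excluded from the current account — financial account: borrowing by resident firms from foreign banks 421.30, acquisition of a foreign subsidiary by a resident firm (outward FDI) 492.55, purchases of foreign government bonds by domestic residents 453.93.)

1202.59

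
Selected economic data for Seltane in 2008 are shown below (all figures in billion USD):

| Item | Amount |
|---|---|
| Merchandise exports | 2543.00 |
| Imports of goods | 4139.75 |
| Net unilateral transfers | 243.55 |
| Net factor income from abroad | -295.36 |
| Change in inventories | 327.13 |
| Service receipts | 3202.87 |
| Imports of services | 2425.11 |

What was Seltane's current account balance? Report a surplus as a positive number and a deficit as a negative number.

Goods balance = 2543.00 - 4139.75 = -1596.75
Services balance = 3202.87 - 2425.11 = 777.76
Trade balance (goods + services) = -1596.75 + 777.76 = -818.99
Net primary income = -295.36
Net secondary income = 243.55
Current account = -818.99 + (-295.36) + 243.55 = -870.80

-870.80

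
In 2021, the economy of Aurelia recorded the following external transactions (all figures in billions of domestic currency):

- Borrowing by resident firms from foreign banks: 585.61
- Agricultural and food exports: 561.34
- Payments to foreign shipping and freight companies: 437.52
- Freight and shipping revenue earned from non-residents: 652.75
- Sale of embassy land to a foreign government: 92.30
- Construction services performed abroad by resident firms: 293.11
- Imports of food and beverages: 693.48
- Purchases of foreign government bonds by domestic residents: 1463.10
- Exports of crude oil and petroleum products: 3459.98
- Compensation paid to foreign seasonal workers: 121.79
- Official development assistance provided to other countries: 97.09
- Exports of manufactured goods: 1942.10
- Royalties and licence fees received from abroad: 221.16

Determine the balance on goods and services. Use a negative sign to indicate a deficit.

Goods: 561.34 + 1942.10 + 3459.98 - 693.48 = 5269.94
Services: -437.52 + 221.16 + 293.11 + 652.75 = 729.50
Trade balance = 5269.94 + 729.50 = 5999.44
(Excluded from the trade balance — financial account: borrowing by resident firms from foreign banks 585.61, purchases of foreign government bonds by domestic residents 1463.10; capital account: sale of embassy land to a foreign government 92.30; primary income: compensation paid to foreign seasonal workers 121.79; secondary income: official development assistance provided to other countries 97.09.)

5999.44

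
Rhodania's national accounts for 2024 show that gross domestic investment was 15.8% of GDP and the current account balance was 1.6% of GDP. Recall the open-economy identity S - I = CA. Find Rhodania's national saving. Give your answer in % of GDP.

17.4

S = I + CA = 15.8 + 1.6 = 17.4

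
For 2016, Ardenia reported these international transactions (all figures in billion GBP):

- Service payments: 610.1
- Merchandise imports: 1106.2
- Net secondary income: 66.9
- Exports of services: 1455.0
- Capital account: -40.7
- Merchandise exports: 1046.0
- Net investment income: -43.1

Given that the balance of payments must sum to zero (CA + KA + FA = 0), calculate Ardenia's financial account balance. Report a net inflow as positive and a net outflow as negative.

Goods balance = 1046.0 - 1106.2 = -60.2
Services balance = 1455.0 - 610.1 = 844.9
Trade balance (goods + services) = -60.2 + 844.9 = 784.7
Net primary income = -43.1
Net secondary income = 66.9
Current account = 784.7 + (-43.1) + 66.9 = 808.5
Financial account = -(808.5 + (-40.7)) = -767.8

-767.8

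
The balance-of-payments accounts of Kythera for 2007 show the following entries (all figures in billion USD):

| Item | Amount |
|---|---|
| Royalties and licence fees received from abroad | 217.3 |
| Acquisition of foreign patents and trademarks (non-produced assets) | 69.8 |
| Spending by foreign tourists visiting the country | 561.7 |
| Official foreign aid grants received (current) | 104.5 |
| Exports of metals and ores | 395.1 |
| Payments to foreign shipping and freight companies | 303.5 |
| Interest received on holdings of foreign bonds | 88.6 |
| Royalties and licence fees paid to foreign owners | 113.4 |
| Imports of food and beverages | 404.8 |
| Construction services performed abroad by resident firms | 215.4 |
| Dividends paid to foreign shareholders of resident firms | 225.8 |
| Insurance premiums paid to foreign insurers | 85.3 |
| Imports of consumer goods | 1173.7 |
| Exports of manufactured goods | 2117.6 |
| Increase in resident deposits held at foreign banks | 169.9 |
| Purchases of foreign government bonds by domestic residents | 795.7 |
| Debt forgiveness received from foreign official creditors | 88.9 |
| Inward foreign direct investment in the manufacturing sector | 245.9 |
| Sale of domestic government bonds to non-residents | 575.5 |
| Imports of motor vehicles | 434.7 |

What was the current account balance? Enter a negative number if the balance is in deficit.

Goods: -1173.7 + 2117.6 - 434.7 + 395.1 - 404.8 = 499.5
Services: -85.3 - 113.4 + 217.3 + 215.4 + 561.7 - 303.5 = 492.2
Primary income: 88.6 - 225.8 = -137.2
Secondary income: 104.5
Current account = 499.5 + 492.2 + (-137.2) + 104.5 = 959.0
(Excluded from the current account — capital account: acquisition of foreign patents and trademarks (non-produced assets) 69.8, debt forgiveness received from foreign official creditors 88.9; financial account: increase in resident deposits held at foreign banks 169.9, purchases of foreign government bonds by domestic residents 795.7, inward foreign direct investment in the manufacturing sector 245.9, sale of domestic government bonds to non-residents 575.5.)

959.0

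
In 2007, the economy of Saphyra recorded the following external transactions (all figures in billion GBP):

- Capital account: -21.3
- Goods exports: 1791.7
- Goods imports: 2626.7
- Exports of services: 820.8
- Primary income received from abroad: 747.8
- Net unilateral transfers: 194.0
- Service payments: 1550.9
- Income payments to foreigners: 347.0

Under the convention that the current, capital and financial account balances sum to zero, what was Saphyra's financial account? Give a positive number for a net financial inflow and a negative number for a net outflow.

991.6

Goods balance = 1791.7 - 2626.7 = -835.0
Services balance = 820.8 - 1550.9 = -730.1
Trade balance (goods + services) = -835.0 + (-730.1) = -1565.1
Net primary income = 747.8 - 347.0 = 400.8
Net secondary income = 194.0
Current account = -1565.1 + 400.8 + 194.0 = -970.3
Financial account = -(-970.3 + (-21.3)) = 991.6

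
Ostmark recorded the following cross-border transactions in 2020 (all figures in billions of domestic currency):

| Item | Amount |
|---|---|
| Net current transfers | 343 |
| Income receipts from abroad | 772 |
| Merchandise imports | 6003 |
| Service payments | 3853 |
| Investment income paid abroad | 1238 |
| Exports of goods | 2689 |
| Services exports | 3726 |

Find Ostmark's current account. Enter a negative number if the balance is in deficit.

Goods balance = 2689 - 6003 = -3314
Services balance = 3726 - 3853 = -127
Trade balance (goods + services) = -3314 + (-127) = -3441
Net primary income = 772 - 1238 = -466
Net secondary income = 343
Current account = -3441 + (-466) + 343 = -3564

-3564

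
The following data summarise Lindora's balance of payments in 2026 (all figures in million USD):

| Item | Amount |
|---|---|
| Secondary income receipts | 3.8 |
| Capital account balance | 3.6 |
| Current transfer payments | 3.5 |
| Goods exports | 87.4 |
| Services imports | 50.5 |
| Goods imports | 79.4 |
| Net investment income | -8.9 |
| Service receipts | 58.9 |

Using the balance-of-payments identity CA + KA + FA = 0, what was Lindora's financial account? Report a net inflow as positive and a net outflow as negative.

-11.4

Goods balance = 87.4 - 79.4 = 8.0
Services balance = 58.9 - 50.5 = 8.4
Trade balance (goods + services) = 8.0 + 8.4 = 16.4
Net primary income = -8.9
Net secondary income = 3.8 - 3.5 = 0.3
Current account = 16.4 + (-8.9) + 0.3 = 7.8
Financial account = -(7.8 + 3.6) = -11.4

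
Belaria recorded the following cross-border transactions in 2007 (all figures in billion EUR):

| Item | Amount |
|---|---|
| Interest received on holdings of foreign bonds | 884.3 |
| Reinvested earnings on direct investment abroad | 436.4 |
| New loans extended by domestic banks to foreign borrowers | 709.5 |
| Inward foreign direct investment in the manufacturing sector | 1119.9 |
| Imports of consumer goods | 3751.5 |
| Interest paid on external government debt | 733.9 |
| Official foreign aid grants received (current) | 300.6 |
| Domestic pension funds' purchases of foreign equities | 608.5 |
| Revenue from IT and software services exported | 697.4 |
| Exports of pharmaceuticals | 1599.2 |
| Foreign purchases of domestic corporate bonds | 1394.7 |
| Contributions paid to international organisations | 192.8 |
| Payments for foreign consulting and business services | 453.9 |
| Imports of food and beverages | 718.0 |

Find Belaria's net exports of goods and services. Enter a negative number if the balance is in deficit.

Goods: -3751.5 + 1599.2 - 718.0 = -2870.3
Services: -453.9 + 697.4 = 243.5
Trade balance = -2870.3 + 243.5 = -2626.8
(Excluded from the trade balance — primary income: interest received on holdings of foreign bonds 884.3, reinvested earnings on direct investment abroad 436.4, interest paid on external government debt 733.9; financial account: new loans extended by domestic banks to foreign borrowers 709.5, inward foreign direct investment in the manufacturing sector 1119.9, domestic pension funds' purchases of foreign equities 608.5, foreign purchases of domestic corporate bonds 1394.7; secondary income: official foreign aid grants received (current) 300.6, contributions paid to international organisations 192.8.)

-2626.8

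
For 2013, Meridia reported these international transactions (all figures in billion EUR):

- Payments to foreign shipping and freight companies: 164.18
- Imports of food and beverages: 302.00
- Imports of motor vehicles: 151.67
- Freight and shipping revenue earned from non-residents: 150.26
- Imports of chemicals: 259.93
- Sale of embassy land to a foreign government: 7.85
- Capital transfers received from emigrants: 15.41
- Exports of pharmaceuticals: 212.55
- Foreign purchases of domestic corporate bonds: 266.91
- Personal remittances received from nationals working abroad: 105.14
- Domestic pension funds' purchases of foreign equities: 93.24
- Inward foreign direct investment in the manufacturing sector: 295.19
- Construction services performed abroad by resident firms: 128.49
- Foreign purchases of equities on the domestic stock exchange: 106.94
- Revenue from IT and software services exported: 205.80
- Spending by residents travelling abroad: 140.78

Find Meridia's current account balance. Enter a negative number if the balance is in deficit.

-216.32

Goods: -151.67 + 212.55 - 259.93 - 302.00 = -501.05
Services: -140.78 + 150.26 - 164.18 + 128.49 + 205.80 = 179.59
Secondary income: 105.14
Current account = (-501.05) + 179.59 + 105.14 = -216.32
(Excluded from the current account — capital account: sale of embassy land to a foreign government 7.85, capital transfers received from emigrants 15.41; financial account: foreign purchases of domestic corporate bonds 266.91, domestic pension funds' purchases of foreign equities 93.24, inward foreign direct investment in the manufacturing sector 295.19, foreign purchases of equities on the domestic stock exchange 106.94.)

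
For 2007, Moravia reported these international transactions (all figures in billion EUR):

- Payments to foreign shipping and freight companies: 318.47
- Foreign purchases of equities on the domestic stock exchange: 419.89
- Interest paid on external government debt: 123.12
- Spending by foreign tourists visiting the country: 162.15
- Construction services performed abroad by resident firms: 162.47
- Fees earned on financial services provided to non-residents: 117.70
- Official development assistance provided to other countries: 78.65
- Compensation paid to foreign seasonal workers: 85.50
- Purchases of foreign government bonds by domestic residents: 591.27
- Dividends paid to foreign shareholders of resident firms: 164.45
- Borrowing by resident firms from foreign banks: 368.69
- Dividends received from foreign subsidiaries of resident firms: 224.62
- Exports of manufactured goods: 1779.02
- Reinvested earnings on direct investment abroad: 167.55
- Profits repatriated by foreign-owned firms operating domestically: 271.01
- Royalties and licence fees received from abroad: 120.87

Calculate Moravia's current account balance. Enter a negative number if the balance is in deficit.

1693.18

Goods: 1779.02
Services: 162.47 - 318.47 + 117.70 + 162.15 + 120.87 = 244.72
Primary income: -164.45 + 224.62 + 167.55 - 271.01 - 85.50 - 123.12 = -251.91
Secondary income: -78.65
Current account = 1779.02 + 244.72 + (-251.91) + (-78.65) = 1693.18
(Excluded from the current account — financial account: foreign purchases of equities on the domestic stock exchange 419.89, purchases of foreign government bonds by domestic residents 591.27, borrowing by resident firms from foreign banks 368.69.)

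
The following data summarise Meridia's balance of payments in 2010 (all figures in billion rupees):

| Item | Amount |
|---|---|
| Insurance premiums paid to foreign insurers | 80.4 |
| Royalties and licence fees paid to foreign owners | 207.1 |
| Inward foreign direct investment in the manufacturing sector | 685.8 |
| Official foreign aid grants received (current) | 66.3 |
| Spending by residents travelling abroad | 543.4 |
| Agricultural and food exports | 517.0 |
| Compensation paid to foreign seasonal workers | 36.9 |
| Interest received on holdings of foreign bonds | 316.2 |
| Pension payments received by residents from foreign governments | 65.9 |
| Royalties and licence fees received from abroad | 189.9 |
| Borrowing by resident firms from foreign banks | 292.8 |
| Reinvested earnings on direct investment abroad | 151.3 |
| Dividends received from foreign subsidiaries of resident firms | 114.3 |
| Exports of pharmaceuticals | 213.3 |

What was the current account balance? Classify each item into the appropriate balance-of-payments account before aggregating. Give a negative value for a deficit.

Goods: 517.0 + 213.3 = 730.3
Services: -80.4 - 543.4 + 189.9 - 207.1 = -641.0
Primary income: 114.3 + 316.2 - 36.9 + 151.3 = 544.9
Secondary income: 66.3 + 65.9 = 132.2
Current account = 730.3 + (-641.0) + 544.9 + 132.2 = 766.4
(Excluded from the current account — financial account: inward foreign direct investment in the manufacturing sector 685.8, borrowing by resident firms from foreign banks 292.8.)

766.4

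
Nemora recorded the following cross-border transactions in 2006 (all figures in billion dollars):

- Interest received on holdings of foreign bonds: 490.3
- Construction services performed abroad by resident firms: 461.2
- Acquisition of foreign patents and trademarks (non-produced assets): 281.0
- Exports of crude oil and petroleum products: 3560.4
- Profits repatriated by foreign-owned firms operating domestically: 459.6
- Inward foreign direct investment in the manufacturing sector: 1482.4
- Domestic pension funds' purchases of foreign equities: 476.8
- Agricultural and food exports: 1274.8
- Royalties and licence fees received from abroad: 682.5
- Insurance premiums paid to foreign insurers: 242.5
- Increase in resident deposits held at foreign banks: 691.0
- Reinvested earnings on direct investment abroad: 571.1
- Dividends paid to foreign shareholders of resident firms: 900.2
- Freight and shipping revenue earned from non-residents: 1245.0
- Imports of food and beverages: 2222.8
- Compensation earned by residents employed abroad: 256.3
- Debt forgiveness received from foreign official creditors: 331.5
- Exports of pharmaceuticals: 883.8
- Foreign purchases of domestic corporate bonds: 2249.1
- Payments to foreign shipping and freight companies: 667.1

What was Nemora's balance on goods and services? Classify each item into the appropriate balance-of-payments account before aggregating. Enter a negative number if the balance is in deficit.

4975.3

Goods: 1274.8 + 3560.4 + 883.8 - 2222.8 = 3496.2
Services: 682.5 + 461.2 + 1245.0 - 667.1 - 242.5 = 1479.1
Trade balance = 3496.2 + 1479.1 = 4975.3
(Excluded from the trade balance — primary income: interest received on holdings of foreign bonds 490.3, profits repatriated by foreign-owned firms operating domestically 459.6, reinvested earnings on direct investment abroad 571.1, dividends paid to foreign shareholders of resident firms 900.2, compensation earned by residents employed abroad 256.3; capital account: acquisition of foreign patents and trademarks (non-produced assets) 281.0, debt forgiveness received from foreign official creditors 331.5; financial account: inward foreign direct investment in the manufacturing sector 1482.4, domestic pension funds' purchases of foreign equities 476.8, increase in resident deposits held at foreign banks 691.0, foreign purchases of domestic corporate bonds 2249.1.)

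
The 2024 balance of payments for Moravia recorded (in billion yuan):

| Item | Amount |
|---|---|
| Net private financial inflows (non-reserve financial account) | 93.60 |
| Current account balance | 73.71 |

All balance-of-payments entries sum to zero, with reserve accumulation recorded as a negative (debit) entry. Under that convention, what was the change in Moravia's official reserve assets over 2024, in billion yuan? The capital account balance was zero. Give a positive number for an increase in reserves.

Official reserve transactions balance = -(73.71 + 93.60) = -167.31
An accumulation of reserves is recorded as a debit (negative entry), so the change in the stock of reserves is the negative of that balance.
Change in official reserves = -(-167.31) = 167.31

167.31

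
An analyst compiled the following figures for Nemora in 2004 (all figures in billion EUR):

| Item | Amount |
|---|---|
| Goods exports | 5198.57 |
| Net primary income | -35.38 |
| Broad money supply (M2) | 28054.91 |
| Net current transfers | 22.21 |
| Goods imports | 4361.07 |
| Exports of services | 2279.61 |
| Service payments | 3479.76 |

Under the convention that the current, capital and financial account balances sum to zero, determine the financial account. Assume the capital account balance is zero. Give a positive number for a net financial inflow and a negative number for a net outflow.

Goods balance = 5198.57 - 4361.07 = 837.50
Services balance = 2279.61 - 3479.76 = -1200.15
Trade balance (goods + services) = 837.50 + (-1200.15) = -362.65
Net primary income = -35.38
Net secondary income = 22.21
Current account = -362.65 + (-35.38) + 22.21 = -375.82
Financial account = -(-375.82) = 375.82

375.82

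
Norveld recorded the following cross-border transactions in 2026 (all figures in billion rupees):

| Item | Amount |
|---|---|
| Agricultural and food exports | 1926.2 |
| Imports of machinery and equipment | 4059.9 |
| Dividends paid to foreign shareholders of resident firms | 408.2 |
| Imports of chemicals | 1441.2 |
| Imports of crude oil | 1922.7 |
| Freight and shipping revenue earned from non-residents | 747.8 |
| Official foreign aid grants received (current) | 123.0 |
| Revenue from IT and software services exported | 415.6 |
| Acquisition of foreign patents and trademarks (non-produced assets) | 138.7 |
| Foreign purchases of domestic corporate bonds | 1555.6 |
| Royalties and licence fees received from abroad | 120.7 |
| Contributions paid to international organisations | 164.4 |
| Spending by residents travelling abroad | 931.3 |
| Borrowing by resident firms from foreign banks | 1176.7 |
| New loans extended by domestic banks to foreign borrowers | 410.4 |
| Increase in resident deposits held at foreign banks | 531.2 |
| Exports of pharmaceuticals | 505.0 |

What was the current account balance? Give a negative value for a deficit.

Goods: 1926.2 + 505.0 - 1922.7 - 4059.9 - 1441.2 = -4992.6
Services: 415.6 + 120.7 + 747.8 - 931.3 = 352.8
Primary income: -408.2
Secondary income: -164.4 + 123.0 = -41.4
Current account = (-4992.6) + 352.8 + (-408.2) + (-41.4) = -5089.4
(Excluded from the current account — capital account: acquisition of foreign patents and trademarks (non-produced assets) 138.7; financial account: foreign purchases of domestic corporate bonds 1555.6, borrowing by resident firms from foreign banks 1176.7, new loans extended by domestic banks to foreign borrowers 410.4, increase in resident deposits held at foreign banks 531.2.)

-5089.4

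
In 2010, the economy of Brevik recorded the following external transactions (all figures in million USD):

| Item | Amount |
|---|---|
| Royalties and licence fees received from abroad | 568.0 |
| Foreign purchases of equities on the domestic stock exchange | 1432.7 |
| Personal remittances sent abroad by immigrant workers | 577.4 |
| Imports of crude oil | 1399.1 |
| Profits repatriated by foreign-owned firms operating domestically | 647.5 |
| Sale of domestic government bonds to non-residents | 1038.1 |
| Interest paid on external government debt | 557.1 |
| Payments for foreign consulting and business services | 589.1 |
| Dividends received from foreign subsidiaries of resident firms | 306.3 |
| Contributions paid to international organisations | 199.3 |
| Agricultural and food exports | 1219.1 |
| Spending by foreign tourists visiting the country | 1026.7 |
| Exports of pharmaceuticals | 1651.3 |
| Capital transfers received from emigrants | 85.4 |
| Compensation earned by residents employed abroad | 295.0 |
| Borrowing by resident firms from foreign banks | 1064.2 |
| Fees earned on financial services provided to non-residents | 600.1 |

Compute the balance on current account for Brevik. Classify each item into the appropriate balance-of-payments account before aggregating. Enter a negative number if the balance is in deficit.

1697.0

Goods: -1399.1 + 1219.1 + 1651.3 = 1471.3
Services: -589.1 + 600.1 + 568.0 + 1026.7 = 1605.7
Primary income: 306.3 - 647.5 - 557.1 + 295.0 = -603.3
Secondary income: -577.4 - 199.3 = -776.7
Current account = 1471.3 + 1605.7 + (-603.3) + (-776.7) = 1697.0
(Excluded from the current account — financial account: foreign purchases of equities on the domestic stock exchange 1432.7, sale of domestic government bonds to non-residents 1038.1, borrowing by resident firms from foreign banks 1064.2; capital account: capital transfers received from emigrants 85.4.)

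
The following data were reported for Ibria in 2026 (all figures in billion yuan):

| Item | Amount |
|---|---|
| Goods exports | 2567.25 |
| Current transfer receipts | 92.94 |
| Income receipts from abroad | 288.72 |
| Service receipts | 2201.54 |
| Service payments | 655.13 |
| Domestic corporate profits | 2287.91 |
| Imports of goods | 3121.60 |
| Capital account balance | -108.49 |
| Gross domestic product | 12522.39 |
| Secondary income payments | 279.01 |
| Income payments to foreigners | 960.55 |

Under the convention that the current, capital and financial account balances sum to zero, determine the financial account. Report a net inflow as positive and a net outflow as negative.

-25.67

Goods balance = 2567.25 - 3121.60 = -554.35
Services balance = 2201.54 - 655.13 = 1546.41
Trade balance (goods + services) = -554.35 + 1546.41 = 992.06
Net primary income = 288.72 - 960.55 = -671.83
Net secondary income = 92.94 - 279.01 = -186.07
Current account = 992.06 + (-671.83) + (-186.07) = 134.16
Financial account = -(134.16 + (-108.49)) = -25.67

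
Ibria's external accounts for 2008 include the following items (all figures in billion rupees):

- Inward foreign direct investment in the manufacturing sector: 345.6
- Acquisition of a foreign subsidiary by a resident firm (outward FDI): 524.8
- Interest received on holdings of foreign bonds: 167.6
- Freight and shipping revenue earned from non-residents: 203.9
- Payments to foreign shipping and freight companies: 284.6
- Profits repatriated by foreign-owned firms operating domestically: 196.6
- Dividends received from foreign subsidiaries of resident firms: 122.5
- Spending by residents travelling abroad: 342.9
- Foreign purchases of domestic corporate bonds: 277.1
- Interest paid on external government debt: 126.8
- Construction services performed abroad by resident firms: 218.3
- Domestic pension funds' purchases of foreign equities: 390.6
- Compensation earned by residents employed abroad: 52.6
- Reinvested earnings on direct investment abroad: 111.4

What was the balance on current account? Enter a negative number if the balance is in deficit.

Services: -342.9 + 203.9 - 284.6 + 218.3 = -205.3
Primary income: -196.6 + 167.6 - 126.8 + 52.6 + 111.4 + 122.5 = 130.7
Current account = (-205.3) + 130.7 = -74.6
(Excluded from the current account — financial account: inward foreign direct investment in the manufacturing sector 345.6, acquisition of a foreign subsidiary by a resident firm (outward FDI) 524.8, foreign purchases of domestic corporate bonds 277.1, domestic pension funds' purchases of foreign equities 390.6.)

-74.6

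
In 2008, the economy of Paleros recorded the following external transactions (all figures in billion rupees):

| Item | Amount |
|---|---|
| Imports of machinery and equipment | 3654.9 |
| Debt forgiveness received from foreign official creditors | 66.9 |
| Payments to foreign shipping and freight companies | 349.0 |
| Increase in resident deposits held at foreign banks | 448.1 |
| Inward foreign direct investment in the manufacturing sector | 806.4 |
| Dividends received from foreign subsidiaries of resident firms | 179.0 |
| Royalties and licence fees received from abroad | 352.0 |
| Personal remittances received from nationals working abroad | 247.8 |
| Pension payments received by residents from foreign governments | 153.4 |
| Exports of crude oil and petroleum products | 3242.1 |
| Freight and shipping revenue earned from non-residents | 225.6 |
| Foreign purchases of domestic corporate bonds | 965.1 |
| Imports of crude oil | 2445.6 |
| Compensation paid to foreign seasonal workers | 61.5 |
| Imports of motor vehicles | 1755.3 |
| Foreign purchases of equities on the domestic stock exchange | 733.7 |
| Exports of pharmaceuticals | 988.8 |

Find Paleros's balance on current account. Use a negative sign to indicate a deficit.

-2877.6

Goods: -2445.6 + 988.8 - 3654.9 - 1755.3 + 3242.1 = -3624.9
Services: 352.0 + 225.6 - 349.0 = 228.6
Primary income: 179.0 - 61.5 = 117.5
Secondary income: 247.8 + 153.4 = 401.2
Current account = (-3624.9) + 228.6 + 117.5 + 401.2 = -2877.6
(Excluded from the current account — capital account: debt forgiveness received from foreign official creditors 66.9; financial account: increase in resident deposits held at foreign banks 448.1, inward foreign direct investment in the manufacturing sector 806.4, foreign purchases of domestic corporate bonds 965.1, foreign purchases of equities on the domestic stock exchange 733.7.)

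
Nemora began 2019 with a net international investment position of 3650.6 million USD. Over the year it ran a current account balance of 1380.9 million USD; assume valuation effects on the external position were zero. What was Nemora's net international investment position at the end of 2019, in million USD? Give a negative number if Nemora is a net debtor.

5031.5

With no valuation effects, change in NIIP = current account = 1380.9
End-of-year NIIP = 3650.6 + 1380.9 = 5031.5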